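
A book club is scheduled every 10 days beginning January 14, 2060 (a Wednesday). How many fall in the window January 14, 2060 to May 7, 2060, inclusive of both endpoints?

12

Occurrences land 10·i days after January 14, 2060 for i = 0, 1, 2, …
The window opens on the start date, so the first occurrence inside is #1 on January 14, 2060.
May 7, 2060 is 114 days after the start; 114 ÷ 10 = 11 remainder 4. Last occurrence in the window: #12 on May 3, 2060.
Occurrences #1 through #12: 12 in total.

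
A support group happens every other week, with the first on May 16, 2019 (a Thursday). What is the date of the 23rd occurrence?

The 23rd occurrence is 22 intervals after the first: 22 × 14 = 308 days after May 16, 2019.
May has 31 days — 15 days to the end of May leaves 293.
June has 30 days (263 left).
July has 31 days (232 left).
August has 31 days (201 left).
September has 30 days (171 left).
October has 31 days (140 left).
November has 30 days (110 left).
December has 31 days (79 left).
January has 31 days (48 left).
February has 29 days (19 left).
19 days into March → March 19, 2020.

March 19, 2020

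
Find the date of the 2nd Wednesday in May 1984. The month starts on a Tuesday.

May 1984 begins on a Tuesday, so the first Wednesday is May 2 (1 day later).
The 2nd Wednesday is 1 weeks later: 2 + 7 = 9.

May 9, 1984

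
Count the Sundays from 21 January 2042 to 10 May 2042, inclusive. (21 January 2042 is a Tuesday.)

21 January 2042 is a Tuesday; the first Sunday on or after it is 26 January 2042 (5 days later).
From 26 January 2042 to 10 May 2042: 5 + 28 + 31 + 30 + 10 = 104 days (rest of January, February, March, April, May).
104 ÷ 7 = 14 full weeks with remainder 6, so 14 more Sundays after the first → 15.

15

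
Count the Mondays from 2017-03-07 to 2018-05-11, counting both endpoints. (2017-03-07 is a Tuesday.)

61

2017-03-07 is a Tuesday; the first Monday on or after it is 2017-03-13 (6 days later).
From 2017-03-13 to 2018-05-11: 293 + 131 = 424 days (rest of 2017, to 2018-05-11 in 2018).
424 ÷ 7 = 60 full weeks with remainder 4, so 60 more Mondays after the first → 61.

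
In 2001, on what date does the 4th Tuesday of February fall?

The first Tuesday of February 2001 is February 6.
The 4th Tuesday is 3 weeks later: 6 + 21 = 27.

February 27, 2001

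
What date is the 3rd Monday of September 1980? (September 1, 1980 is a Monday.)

September 15, 1980

September 1980 begins on a Monday, so the first Monday is September 1.
The 3rd Monday is 2 weeks later: 1 + 14 = 15.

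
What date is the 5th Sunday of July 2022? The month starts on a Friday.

2022-07-31

July 2022 begins on a Friday, so the first Sunday is July 3 (2 days later).
The 5th Sunday is 4 weeks later: 3 + 28 = 31.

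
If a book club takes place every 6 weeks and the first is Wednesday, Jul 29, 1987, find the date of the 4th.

Dec 2, 1987

The 4th occurrence is 3 intervals after the first: 3 × 42 = 126 days after Jul 29, 1987.
Jul has 31 days — 2 days to the end of Jul leaves 124.
Aug has 31 days (93 left).
Sep has 30 days (63 left).
Oct has 31 days (32 left).
Nov has 30 days (2 left).
2 days into Dec → Dec 2, 1987.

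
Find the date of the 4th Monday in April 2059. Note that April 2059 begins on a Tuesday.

2059-04-28

April 2059 begins on a Tuesday, so the first Monday is April 7 (6 days later).
The 4th Monday is 3 weeks later: 7 + 21 = 28.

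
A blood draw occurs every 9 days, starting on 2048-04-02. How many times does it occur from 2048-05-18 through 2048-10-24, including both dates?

17

Occurrences land 9·i days after 2048-04-02 for i = 0, 1, 2, …
2048-05-18 is 46 days after the start; 46 ÷ 9 = 5 remainder 1; since the remainder is 1, round up to i = 6. First occurrence in the window: #7 on 2048-05-26 (6×9 = 54 days in).
2048-10-24 is 205 days after the start; 205 ÷ 9 = 22 remainder 7. Last occurrence in the window: #23 on 2048-10-17.
Occurrences #7 through #23: 17 in total.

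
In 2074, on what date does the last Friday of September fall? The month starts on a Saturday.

28 September 2074

September 2074 begins on a Saturday, so the first Friday is September 7 (6 days later).
September 2074 has 30 days. Adding weeks: 7, 14, 21, 28 — the last one ≤ 30 is the 28th.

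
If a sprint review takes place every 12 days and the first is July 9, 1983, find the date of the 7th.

The 7th occurrence is 6 intervals after the first: 6 × 12 = 72 days after July 9, 1983.
July has 31 days — 22 days to the end of July leaves 50.
August has 31 days (19 left).
19 days into September → September 19, 1983.

September 19, 1983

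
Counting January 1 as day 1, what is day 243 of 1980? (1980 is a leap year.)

1980-08-30

January has 31 days (243 − 31 = 212 remain).
February has 29 days (212 − 29 = 183 remain).
March has 31 days (183 − 31 = 152 remain).
April has 30 days (152 − 30 = 122 remain).
May has 31 days (122 − 31 = 91 remain).
June has 30 days (91 − 30 = 61 remain).
July has 31 days (61 − 31 = 30 remain).
30 into August → August 30.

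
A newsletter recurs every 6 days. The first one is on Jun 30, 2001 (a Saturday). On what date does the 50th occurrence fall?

Apr 20, 2002

The 50th occurrence is 49 intervals after the first: 49 × 6 = 294 days after Jun 30, 2001.
Jun has 30 days — 0 days to the end of Jun leaves 294.
Jul has 31 days (263 left).
Aug has 31 days (232 left).
Sep has 30 days (202 left).
Oct has 31 days (171 left).
Nov has 30 days (141 left).
Dec has 31 days (110 left).
Jan has 31 days (79 left).
Feb has 28 days (51 left).
Mar has 31 days (20 left).
20 days into Apr → Apr 20, 2002.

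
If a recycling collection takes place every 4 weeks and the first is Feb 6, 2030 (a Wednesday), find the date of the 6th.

The 6th occurrence is 5 intervals after the first: 5 × 28 = 140 days after Feb 6, 2030.
Feb has 28 days — 22 days to the end of Feb leaves 118.
Mar has 31 days (87 left).
Apr has 30 days (57 left).
May has 31 days (26 left).
26 days into Jun → Jun 26, 2030.

Jun 26, 2030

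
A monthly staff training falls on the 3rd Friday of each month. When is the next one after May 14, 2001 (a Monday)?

May 18, 2001

May 2001 starts on a Tuesday; its first Friday is the 4th, so the 3rd Friday is the 18th — May 18, 2001.
May 18, 2001 is after May 14, 2001, so that is the next one.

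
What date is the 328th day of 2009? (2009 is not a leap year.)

Nov 24, 2009

Jan has 31 days (328 − 31 = 297 remain).
Feb has 28 days (297 − 28 = 269 remain).
Mar has 31 days (269 − 31 = 238 remain).
Apr has 30 days (238 − 30 = 208 remain).
May has 31 days (208 − 31 = 177 remain).
Jun has 30 days (177 − 30 = 147 remain).
Jul has 31 days (147 − 31 = 116 remain).
Aug has 31 days (116 − 31 = 85 remain).
Sep has 30 days (85 − 30 = 55 remain).
Oct has 31 days (55 − 31 = 24 remain).
24 into Nov → Nov 24.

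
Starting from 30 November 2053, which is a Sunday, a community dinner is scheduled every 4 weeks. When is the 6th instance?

19 April 2054

The 6th occurrence is 5 intervals after the first: 5 × 28 = 140 days after 30 November 2053.
November has 30 days — 0 days to the end of November leaves 140.
December has 31 days (109 left).
January has 31 days (78 left).
February has 28 days (50 left).
March has 31 days (19 left).
19 days into April → 19 April 2054.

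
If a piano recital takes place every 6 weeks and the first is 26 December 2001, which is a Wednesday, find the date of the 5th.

12 June 2002

The 5th occurrence is 4 intervals after the first: 4 × 42 = 168 days after 26 December 2001.
December has 31 days — 5 days to the end of December leaves 163.
January has 31 days (132 left).
February has 28 days (104 left).
March has 31 days (73 left).
April has 30 days (43 left).
May has 31 days (12 left).
12 days into June → 12 June 2002.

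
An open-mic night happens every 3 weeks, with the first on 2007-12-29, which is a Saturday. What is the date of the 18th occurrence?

2008-12-20

The 18th occurrence is 17 intervals after the first: 17 × 21 = 357 days after 2007-12-29.
December has 31 days — 2 days to the end of December leaves 355.
January has 31 days (324 left).
February has 29 days (295 left).
March has 31 days (264 left).
April has 30 days (234 left).
May has 31 days (203 left).
June has 30 days (173 left).
July has 31 days (142 left).
August has 31 days (111 left).
September has 30 days (81 left).
October has 31 days (50 left).
November has 30 days (20 left).
20 days into December → 2008-12-20.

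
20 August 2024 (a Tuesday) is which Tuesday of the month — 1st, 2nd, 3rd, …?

3rd

Day 20 falls in week ⌈20/7⌉ of the month.
Days 1–7 hold the 1st Tuesday, 8–14 the 2nd, 15–21 the 3rd, 22–28 the 4th, 29–31 the 5th.
20 is in the range for the 3rd.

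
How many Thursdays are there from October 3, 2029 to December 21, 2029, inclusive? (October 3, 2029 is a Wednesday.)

12

October 3, 2029 is a Wednesday; the first Thursday on or after it is October 4, 2029 (1 day later).
From October 4, 2029 to December 21, 2029: 27 + 30 + 21 = 78 days (rest of October, November, December).
78 ÷ 7 = 11 full weeks with remainder 1, so 11 more Thursdays after the first → 12.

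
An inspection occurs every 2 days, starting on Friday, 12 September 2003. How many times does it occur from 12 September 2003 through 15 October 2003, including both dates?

Occurrences land 2·i days after 12 September 2003 for i = 0, 1, 2, …
The window opens on the start date, so the first occurrence inside is #1 on 12 September 2003.
15 October 2003 is 33 days after the start; 33 ÷ 2 = 16 remainder 1. Last occurrence in the window: #17 on 14 October 2003.
Occurrences #1 through #17: 17 in total.

17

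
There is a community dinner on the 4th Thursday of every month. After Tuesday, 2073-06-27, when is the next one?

2073-07-27

June 2073 starts on a Thursday; its first Thursday is the 1st, so the 4th Thursday is the 22nd — 2073-06-22.
That is not after 2073-06-27, so look at July 2073.
July 2073 starts on a Saturday; its first Thursday is the 6th, so the 4th Thursday is the 27th — 2073-07-27.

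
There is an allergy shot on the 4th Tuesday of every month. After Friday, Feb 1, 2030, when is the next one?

Feb 2030 starts on a Friday; its first Tuesday is the 5th, so the 4th Tuesday is the 26th — Feb 26, 2030.
Feb 26, 2030 is after Feb 1, 2030, so that is the next one.

Feb 26, 2030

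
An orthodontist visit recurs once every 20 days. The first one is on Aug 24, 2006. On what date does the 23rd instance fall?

The 23rd occurrence is 22 intervals after the first: 22 × 20 = 440 days after Aug 24, 2006.
Aug has 31 days — 7 days to the end of Aug leaves 433.
From end of Aug to end of 2006 is 122 days (311 left).
Jan has 31 days (280 left).
Feb has 28 days (252 left).
Mar has 31 days (221 left).
Apr has 30 days (191 left).
May has 31 days (160 left).
Jun has 30 days (130 left).
Jul has 31 days (99 left).
Aug has 31 days (68 left).
Sep has 30 days (38 left).
Oct has 31 days (7 left).
7 days into Nov → Nov 7, 2007.

Nov 7, 2007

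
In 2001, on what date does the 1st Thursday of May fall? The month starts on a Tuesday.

May 2001 begins on a Tuesday, so the first Thursday is May 3 (2 days later).

2001-05-03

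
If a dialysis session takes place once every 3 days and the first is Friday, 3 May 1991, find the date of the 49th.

The 49th occurrence is 48 intervals after the first: 48 × 3 = 144 days after 3 May 1991.
May has 31 days — 28 days to the end of May leaves 116.
June has 30 days (86 left).
July has 31 days (55 left).
August has 31 days (24 left).
24 days into September → 24 September 1991.

24 September 1991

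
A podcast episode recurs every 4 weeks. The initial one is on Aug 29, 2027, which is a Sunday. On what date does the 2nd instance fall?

The 2nd occurrence is 1 interval after the first: 1 × 28 = 28 days after Aug 29, 2027.
Aug has 31 days — 2 days to the end of Aug leaves 26.
26 days into Sep → Sep 26, 2027.

Sep 26, 2027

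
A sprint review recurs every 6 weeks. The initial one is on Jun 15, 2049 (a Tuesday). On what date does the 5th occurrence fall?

The 5th occurrence is 4 intervals after the first: 4 × 42 = 168 days after Jun 15, 2049.
Jun has 30 days — 15 days to the end of Jun leaves 153.
Jul has 31 days (122 left).
Aug has 31 days (91 left).
Sep has 30 days (61 left).
Oct has 31 days (30 left).
30 days into Nov → Nov 30, 2049.

Nov 30, 2049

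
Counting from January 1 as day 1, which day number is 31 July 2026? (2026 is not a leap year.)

Days in months before July: 31 + 28 + 31 + 30 + 31 + 30 = 181.
Plus 31 days into July → day 212.

212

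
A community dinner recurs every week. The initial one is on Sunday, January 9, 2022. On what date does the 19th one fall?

The 19th occurrence is 18 intervals after the first: 18 × 7 = 126 days after January 9, 2022.
January has 31 days — 22 days to the end of January leaves 104.
February has 28 days (76 left).
March has 31 days (45 left).
April has 30 days (15 left).
15 days into May → May 15, 2022.

May 15, 2022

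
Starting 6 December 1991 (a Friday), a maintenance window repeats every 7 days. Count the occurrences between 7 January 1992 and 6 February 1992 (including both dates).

4

Occurrences land 7·i days after 6 December 1991 for i = 0, 1, 2, …
7 January 1992 is 32 days after the start; 32 ÷ 7 = 4 remainder 4; since the remainder is 4, round up to i = 5. First occurrence in the window: #6 on 10 January 1992 (5×7 = 35 days in).
6 February 1992 is 62 days after the start; 62 ÷ 7 = 8 remainder 6. Last occurrence in the window: #9 on 31 January 1992.
Occurrences #6 through #9: 4 in total.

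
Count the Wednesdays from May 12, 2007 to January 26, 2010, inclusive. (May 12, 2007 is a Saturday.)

May 12, 2007 is a Saturday; the first Wednesday on or after it is May 16, 2007 (4 days later).
From May 16, 2007 to January 26, 2010: 229 + 366 + 365 + 26 = 986 days (rest of 2007, 2008, 2009, to January 26, 2010 in 2010).
986 ÷ 7 = 140 full weeks with remainder 6, so 140 more Wednesdays after the first → 141.

141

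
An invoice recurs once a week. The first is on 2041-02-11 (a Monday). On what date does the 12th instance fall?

2041-04-29

The 12th occurrence is 11 intervals after the first: 11 × 7 = 77 days after 2041-02-11.
February has 28 days — 17 days to the end of February leaves 60.
March has 31 days (29 left).
29 days into April → 2041-04-29.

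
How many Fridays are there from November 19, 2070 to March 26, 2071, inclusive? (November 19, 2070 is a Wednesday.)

18

November 19, 2070 is a Wednesday; the first Friday on or after it is November 21, 2070 (2 days later).
From November 21, 2070 to March 26, 2071: 9 + 31 + 31 + 28 + 26 = 125 days (rest of November, December, January, February, March).
125 ÷ 7 = 17 full weeks with remainder 6, so 17 more Fridays after the first → 18.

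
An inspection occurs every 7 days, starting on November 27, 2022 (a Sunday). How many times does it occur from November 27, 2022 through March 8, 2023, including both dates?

15

Occurrences land 7·i days after November 27, 2022 for i = 0, 1, 2, …
The window opens on the start date, so the first occurrence inside is #1 on November 27, 2022.
March 8, 2023 is 101 days after the start; 101 ÷ 7 = 14 remainder 3. Last occurrence in the window: #15 on March 5, 2023.
Occurrences #1 through #15: 15 in total.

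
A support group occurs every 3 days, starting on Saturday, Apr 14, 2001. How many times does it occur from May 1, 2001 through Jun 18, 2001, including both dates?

16

Occurrences land 3·i days after Apr 14, 2001 for i = 0, 1, 2, …
May 1, 2001 is 17 days after the start; 17 ÷ 3 = 5 remainder 2; since the remainder is 2, round up to i = 6. First occurrence in the window: #7 on May 2, 2001 (6×3 = 18 days in).
Jun 18, 2001 is 65 days after the start; 65 ÷ 3 = 21 remainder 2. Last occurrence in the window: #22 on Jun 16, 2001.
Occurrences #7 through #22: 16 in total.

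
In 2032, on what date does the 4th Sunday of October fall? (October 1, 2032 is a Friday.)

October 2032 begins on a Friday, so the first Sunday is October 3 (2 days later).
The 4th Sunday is 3 weeks later: 3 + 21 = 24.

October 24, 2032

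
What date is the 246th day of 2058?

January has 31 days (246 − 31 = 215 remain).
February has 28 days (215 − 28 = 187 remain).
March has 31 days (187 − 31 = 156 remain).
April has 30 days (156 − 30 = 126 remain).
May has 31 days (126 − 31 = 95 remain).
June has 30 days (95 − 30 = 65 remain).
July has 31 days (65 − 31 = 34 remain).
August has 31 days (34 − 31 = 3 remain).
3 into September → September 3.

2058-09-03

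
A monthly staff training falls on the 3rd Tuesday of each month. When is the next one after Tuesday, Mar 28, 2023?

Apr 18, 2023

Mar 2023 starts on a Wednesday; its first Tuesday is the 7th, so the 3rd Tuesday is the 21st — Mar 21, 2023.
That is not after Mar 28, 2023, so look at Apr 2023.
Apr 2023 starts on a Saturday; its first Tuesday is the 4th, so the 3rd Tuesday is the 18th — Apr 18, 2023.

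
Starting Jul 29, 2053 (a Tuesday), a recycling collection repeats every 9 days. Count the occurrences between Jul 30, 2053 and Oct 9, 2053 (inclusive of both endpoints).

8

Occurrences land 9·i days after Jul 29, 2053 for i = 0, 1, 2, …
Jul 30, 2053 is 1 day after the start; 1 ÷ 9 = 0 remainder 1; since the remainder is 1, round up to i = 1. First occurrence in the window: #2 on Aug 7, 2053 (1×9 = 9 days in).
Oct 9, 2053 is 72 days after the start; 72 ÷ 9 = 8 remainder 0. Last occurrence in the window: #9 on Oct 9, 2053.
Occurrences #2 through #9: 8 in total.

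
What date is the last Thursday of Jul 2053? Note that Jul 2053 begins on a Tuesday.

Jul 2053 begins on a Tuesday, so the first Thursday is Jul 3 (2 days later).
Jul 2053 has 31 days. Adding weeks: 3, 10, 17, 24, 31 — the last one ≤ 31 is the 31st.

Jul 31, 2053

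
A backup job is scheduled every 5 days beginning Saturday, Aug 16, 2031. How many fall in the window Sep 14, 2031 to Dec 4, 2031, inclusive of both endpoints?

17

Occurrences land 5·i days after Aug 16, 2031 for i = 0, 1, 2, …
Sep 14, 2031 is 29 days after the start; 29 ÷ 5 = 5 remainder 4; since the remainder is 4, round up to i = 6. First occurrence in the window: #7 on Sep 15, 2031 (6×5 = 30 days in).
Dec 4, 2031 is 110 days after the start; 110 ÷ 5 = 22 remainder 0. Last occurrence in the window: #23 on Dec 4, 2031.
Occurrences #7 through #23: 17 in total.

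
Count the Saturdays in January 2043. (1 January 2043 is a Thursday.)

1 January 2043 is a Thursday; the first Saturday on or after it is 3 January 2043 (2 days later).
From 3 January 2043 to 31 January 2043 is 31 − 3 = 28 days.
28 ÷ 7 = 4 full weeks with remainder 0, so 4 more Saturdays after the first → 5.

5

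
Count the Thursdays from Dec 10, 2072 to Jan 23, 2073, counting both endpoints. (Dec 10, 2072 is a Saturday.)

Dec 10, 2072 is a Saturday; the first Thursday on or after it is Dec 15, 2072 (5 days later).
From Dec 15, 2072 to Jan 23, 2073: 16 + 23 = 39 days (rest of Dec, Jan).
39 ÷ 7 = 5 full weeks with remainder 4, so 5 more Thursdays after the first → 6.

6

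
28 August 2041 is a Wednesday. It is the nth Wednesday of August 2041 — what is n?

4th

Day 28 falls in week ⌈28/7⌉ of the month.
Days 1–7 hold the 1st Wednesday, 8–14 the 2nd, 15–21 the 3rd, 22–28 the 4th, 29–31 the 5th.
28 is in the range for the 4th.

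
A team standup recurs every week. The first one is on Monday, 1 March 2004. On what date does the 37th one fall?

The 37th occurrence is 36 intervals after the first: 36 × 7 = 252 days after 1 March 2004.
March has 31 days — 30 days to the end of March leaves 222.
April has 30 days (192 left).
May has 31 days (161 left).
June has 30 days (131 left).
July has 31 days (100 left).
August has 31 days (69 left).
September has 30 days (39 left).
October has 31 days (8 left).
8 days into November → 8 November 2004.

8 November 2004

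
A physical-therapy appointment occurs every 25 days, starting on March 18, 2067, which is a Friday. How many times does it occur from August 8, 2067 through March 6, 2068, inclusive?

Occurrences land 25·i days after March 18, 2067 for i = 0, 1, 2, …
August 8, 2067 is 143 days after the start; 143 ÷ 25 = 5 remainder 18; since the remainder is 18, round up to i = 6. First occurrence in the window: #7 on August 15, 2067 (6×25 = 150 days in).
March 6, 2068 is 354 days after the start; 354 ÷ 25 = 14 remainder 4. Last occurrence in the window: #15 on March 2, 2068.
Occurrences #7 through #15: 9 in total.

9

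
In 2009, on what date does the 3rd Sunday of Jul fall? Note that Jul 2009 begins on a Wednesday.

Jul 2009 begins on a Wednesday, so the first Sunday is Jul 5 (4 days later).
The 3rd Sunday is 2 weeks later: 5 + 14 = 19.

Jul 19, 2009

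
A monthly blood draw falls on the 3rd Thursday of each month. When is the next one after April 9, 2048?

April 16, 2048

April 2048 starts on a Wednesday; its first Thursday is the 2nd, so the 3rd Thursday is the 16th — April 16, 2048.
April 16, 2048 is after April 9, 2048, so that is the next one.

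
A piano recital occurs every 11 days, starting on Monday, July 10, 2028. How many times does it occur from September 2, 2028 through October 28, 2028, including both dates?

6

Occurrences land 11·i days after July 10, 2028 for i = 0, 1, 2, …
September 2, 2028 is 54 days after the start; 54 ÷ 11 = 4 remainder 10; since the remainder is 10, round up to i = 5. First occurrence in the window: #6 on September 3, 2028 (5×11 = 55 days in).
October 28, 2028 is 110 days after the start; 110 ÷ 11 = 10 remainder 0. Last occurrence in the window: #11 on October 28, 2028.
Occurrences #6 through #11: 6 in total.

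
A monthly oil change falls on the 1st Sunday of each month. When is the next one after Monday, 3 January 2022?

6 February 2022

January 2022 starts on a Saturday, so its 1st Sunday is 2 January 2022 (1 day in).
That is not after 3 January 2022, so look at February 2022.
February 2022 starts on a Tuesday, so its 1st Sunday is 6 February 2022 (5 days in).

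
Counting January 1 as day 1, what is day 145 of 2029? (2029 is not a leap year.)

25 May 2029

January has 31 days (145 − 31 = 114 remain).
February has 28 days (114 − 28 = 86 remain).
March has 31 days (86 − 31 = 55 remain).
April has 30 days (55 − 30 = 25 remain).
25 into May → May 25.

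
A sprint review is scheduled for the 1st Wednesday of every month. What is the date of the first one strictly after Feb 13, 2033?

Mar 2, 2033

Feb 2033 starts on a Tuesday, so its 1st Wednesday is Feb 2, 2033 (1 day in).
That is not after Feb 13, 2033, so look at Mar 2033.
Mar 2033 starts on a Tuesday, so its 1st Wednesday is Mar 2, 2033 (1 day in).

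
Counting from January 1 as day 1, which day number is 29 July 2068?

211

Days in months before July: 31 + 29 + 31 + 30 + 31 + 30 = 182.
Plus 29 days into July → day 211.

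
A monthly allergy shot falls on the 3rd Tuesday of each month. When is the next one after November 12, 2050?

November 2050 starts on a Tuesday; its first Tuesday is the 1st, so the 3rd Tuesday is the 15th — November 15, 2050.
November 15, 2050 is after November 12, 2050, so that is the next one.

November 15, 2050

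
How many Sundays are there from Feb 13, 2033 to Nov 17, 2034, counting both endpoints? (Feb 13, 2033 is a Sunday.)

Feb 13, 2033 is a Sunday; the first Sunday on or after it is Feb 13, 2033.
From Feb 13, 2033 to Nov 17, 2034: 321 + 321 = 642 days (rest of 2033, to Nov 17, 2034 in 2034).
642 ÷ 7 = 91 full weeks with remainder 5, so 91 more Sundays after the first → 92.

92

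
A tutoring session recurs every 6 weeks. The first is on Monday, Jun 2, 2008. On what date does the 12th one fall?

The 12th occurrence is 11 intervals after the first: 11 × 42 = 462 days after Jun 2, 2008.
Jun has 30 days — 28 days to the end of Jun leaves 434.
From end of Jun to end of 2008 is 184 days (250 left).
Jan has 31 days (219 left).
Feb has 28 days (191 left).
Mar has 31 days (160 left).
Apr has 30 days (130 left).
May has 31 days (99 left).
Jun has 30 days (69 left).
Jul has 31 days (38 left).
Aug has 31 days (7 left).
7 days into Sep → Sep 7, 2009.

Sep 7, 2009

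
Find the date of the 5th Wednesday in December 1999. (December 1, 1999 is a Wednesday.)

1999-12-29

December 1999 begins on a Wednesday, so the first Wednesday is December 1.
The 5th Wednesday is 4 weeks later: 1 + 28 = 29.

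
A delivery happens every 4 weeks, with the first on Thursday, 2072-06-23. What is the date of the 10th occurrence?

2073-03-02

The 10th occurrence is 9 intervals after the first: 9 × 28 = 252 days after 2072-06-23.
June has 30 days — 7 days to the end of June leaves 245.
July has 31 days (214 left).
August has 31 days (183 left).
September has 30 days (153 left).
October has 31 days (122 left).
November has 30 days (92 left).
December has 31 days (61 left).
January has 31 days (30 left).
February has 28 days (2 left).
2 days into March → 2073-03-02.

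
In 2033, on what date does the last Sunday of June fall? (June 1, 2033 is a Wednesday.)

2033-06-26

June 2033 begins on a Wednesday, so the first Sunday is June 5 (4 days later).
June 2033 has 30 days. Adding weeks: 5, 12, 19, 26 — the last one ≤ 30 is the 26th.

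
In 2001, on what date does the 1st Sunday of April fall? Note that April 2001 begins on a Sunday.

April 2001 begins on a Sunday, so the first Sunday is April 1.

1 April 2001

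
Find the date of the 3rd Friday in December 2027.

December 2027 begins on a Wednesday, so the first Friday is December 3 (2 days later).
The 3rd Friday is 2 weeks later: 3 + 14 = 17.

2027-12-17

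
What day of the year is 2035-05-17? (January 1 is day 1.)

Days in months before May: 31 + 28 + 31 + 30 = 120.
Plus 17 days into May → day 137.

137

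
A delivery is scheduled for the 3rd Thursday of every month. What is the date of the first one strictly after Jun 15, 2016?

Jun 16, 2016

Jun 2016 starts on a Wednesday; its first Thursday is the 2nd, so the 3rd Thursday is the 16th — Jun 16, 2016.
Jun 16, 2016 is after Jun 15, 2016, so that is the next one.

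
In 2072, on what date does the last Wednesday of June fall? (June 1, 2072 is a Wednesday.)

June 29, 2072

June 2072 begins on a Wednesday, so the first Wednesday is June 1.
June 2072 has 30 days. Adding weeks: 1, 8, 15, 22, 29 — the last one ≤ 30 is the 29th.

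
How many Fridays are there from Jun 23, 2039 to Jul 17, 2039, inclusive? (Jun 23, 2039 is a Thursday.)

Jun 23, 2039 is a Thursday; the first Friday on or after it is Jun 24, 2039 (1 day later).
From Jun 24, 2039 to Jul 17, 2039: 6 + 17 = 23 days (rest of Jun, Jul).
23 ÷ 7 = 3 full weeks with remainder 2, so 3 more Fridays after the first → 4.

4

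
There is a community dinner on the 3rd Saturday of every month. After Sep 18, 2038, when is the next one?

Sep 2038 starts on a Wednesday; its first Saturday is the 4th, so the 3rd Saturday is the 18th — Sep 18, 2038.
That is not after Sep 18, 2038, so look at Oct 2038.
Oct 2038 starts on a Friday; its first Saturday is the 2nd, so the 3rd Saturday is the 16th — Oct 16, 2038.

Oct 16, 2038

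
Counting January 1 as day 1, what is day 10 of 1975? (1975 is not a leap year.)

1975-01-10

10 into January → January 10.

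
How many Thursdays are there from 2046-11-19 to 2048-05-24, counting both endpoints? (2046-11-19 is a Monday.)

2046-11-19 is a Monday; the first Thursday on or after it is 2046-11-22 (3 days later).
From 2046-11-22 to 2048-05-24: 39 + 365 + 145 = 549 days (rest of 2046, 2047, to 2048-05-24 in 2048).
549 ÷ 7 = 78 full weeks with remainder 3, so 78 more Thursdays after the first → 79.

79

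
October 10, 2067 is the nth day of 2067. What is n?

Days in months before October: 31 + 28 + 31 + 30 + 31 + 30 + 31 + 31 + 30 = 273.
Plus 10 days into October → day 283.

283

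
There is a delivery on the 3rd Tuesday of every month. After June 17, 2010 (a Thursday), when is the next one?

July 20, 2010

June 2010 starts on a Tuesday; its first Tuesday is the 1st, so the 3rd Tuesday is the 15th — June 15, 2010.
That is not after June 17, 2010, so look at July 2010.
July 2010 starts on a Thursday; its first Tuesday is the 6th, so the 3rd Tuesday is the 20th — July 20, 2010.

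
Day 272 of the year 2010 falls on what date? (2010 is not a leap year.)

September 29, 2010

January has 31 days (272 − 31 = 241 remain).
February has 28 days (241 − 28 = 213 remain).
March has 31 days (213 − 31 = 182 remain).
April has 30 days (182 − 30 = 152 remain).
May has 31 days (152 − 31 = 121 remain).
June has 30 days (121 − 30 = 91 remain).
July has 31 days (91 − 31 = 60 remain).
August has 31 days (60 − 31 = 29 remain).
29 into September → September 29.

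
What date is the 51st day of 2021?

February 20, 2021

January has 31 days (51 − 31 = 20 remain).
20 into February → February 20.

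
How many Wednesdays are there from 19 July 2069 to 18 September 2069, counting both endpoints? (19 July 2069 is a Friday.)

19 July 2069 is a Friday; the first Wednesday on or after it is 24 July 2069 (5 days later).
From 24 July 2069 to 18 September 2069: 7 + 31 + 18 = 56 days (rest of July, August, September).
56 ÷ 7 = 8 full weeks with remainder 0, so 8 more Wednesdays after the first → 9.

9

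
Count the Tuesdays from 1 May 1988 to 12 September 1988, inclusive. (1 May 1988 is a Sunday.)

1 May 1988 is a Sunday; the first Tuesday on or after it is 3 May 1988 (2 days later).
From 3 May 1988 to 12 September 1988: 28 + 30 + 31 + 31 + 12 = 132 days (rest of May, June, July, August, September).
132 ÷ 7 = 18 full weeks with remainder 6, so 18 more Tuesdays after the first → 19.

19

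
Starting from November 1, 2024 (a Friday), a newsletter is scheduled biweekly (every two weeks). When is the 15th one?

May 16, 2025

The 15th occurrence is 14 intervals after the first: 14 × 14 = 196 days after November 1, 2024.
November has 30 days — 29 days to the end of November leaves 167.
December has 31 days (136 left).
January has 31 days (105 left).
February has 28 days (77 left).
March has 31 days (46 left).
April has 30 days (16 left).
16 days into May → May 16, 2025.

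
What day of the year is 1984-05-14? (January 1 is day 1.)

135

Days in months before May: 31 + 29 + 31 + 30 = 121.
Plus 14 days into May → day 135.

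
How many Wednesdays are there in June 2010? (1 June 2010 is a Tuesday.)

5

1 June 2010 is a Tuesday; the first Wednesday on or after it is 2 June 2010 (1 day later).
From 2 June 2010 to 30 June 2010 is 30 − 2 = 28 days.
28 ÷ 7 = 4 full weeks with remainder 0, so 4 more Wednesdays after the first → 5.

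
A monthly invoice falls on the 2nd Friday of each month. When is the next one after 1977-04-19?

1977-05-13

April 1977 starts on a Friday; its first Friday is the 1st, so the 2nd Friday is the 8th — 1977-04-08.
That is not after 1977-04-19, so look at May 1977.
May 1977 starts on a Sunday; its first Friday is the 6th, so the 2nd Friday is the 13th — 1977-05-13.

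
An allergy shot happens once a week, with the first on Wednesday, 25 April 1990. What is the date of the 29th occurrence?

The 29th occurrence is 28 intervals after the first: 28 × 7 = 196 days after 25 April 1990.
April has 30 days — 5 days to the end of April leaves 191.
May has 31 days (160 left).
June has 30 days (130 left).
July has 31 days (99 left).
August has 31 days (68 left).
September has 30 days (38 left).
October has 31 days (7 left).
7 days into November → 7 November 1990.

7 November 1990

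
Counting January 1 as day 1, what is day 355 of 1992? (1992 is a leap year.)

January has 31 days (355 − 31 = 324 remain).
February has 29 days (324 − 29 = 295 remain).
March has 31 days (295 − 31 = 264 remain).
April has 30 days (264 − 30 = 234 remain).
May has 31 days (234 − 31 = 203 remain).
June has 30 days (203 − 30 = 173 remain).
July has 31 days (173 − 31 = 142 remain).
August has 31 days (142 − 31 = 111 remain).
September has 30 days (111 − 30 = 81 remain).
October has 31 days (81 − 31 = 50 remain).
November has 30 days (50 − 30 = 20 remain).
20 into December → December 20.

December 20, 1992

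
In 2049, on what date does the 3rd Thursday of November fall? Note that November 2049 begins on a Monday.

2049-11-18

November 2049 begins on a Monday, so the first Thursday is November 4 (3 days later).
The 3rd Thursday is 2 weeks later: 4 + 14 = 18.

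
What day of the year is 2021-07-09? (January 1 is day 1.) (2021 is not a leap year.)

Days in months before July: 31 + 28 + 31 + 30 + 31 + 30 = 181.
Plus 9 days into July → day 190.

190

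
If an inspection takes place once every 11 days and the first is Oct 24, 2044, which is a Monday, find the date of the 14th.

The 14th occurrence is 13 intervals after the first: 13 × 11 = 143 days after Oct 24, 2044.
Oct has 31 days — 7 days to the end of Oct leaves 136.
Nov has 30 days (106 left).
Dec has 31 days (75 left).
Jan has 31 days (44 left).
Feb has 28 days (16 left).
16 days into Mar → Mar 16, 2045.

Mar 16, 2045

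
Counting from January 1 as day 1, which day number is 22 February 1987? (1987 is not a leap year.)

53

Days in months before February: 31 = 31.
Plus 22 days into February → day 53.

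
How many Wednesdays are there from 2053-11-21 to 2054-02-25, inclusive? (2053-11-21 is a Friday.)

14

2053-11-21 is a Friday; the first Wednesday on or after it is 2053-11-26 (5 days later).
From 2053-11-26 to 2054-02-25: 4 + 31 + 31 + 25 = 91 days (rest of November, December, January, February).
91 ÷ 7 = 13 full weeks with remainder 0, so 13 more Wednesdays after the first → 14.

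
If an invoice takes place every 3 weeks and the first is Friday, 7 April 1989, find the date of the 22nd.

The 22nd occurrence is 21 intervals after the first: 21 × 21 = 441 days after 7 April 1989.
April has 30 days — 23 days to the end of April leaves 418.
From end of April to end of 1989 is 245 days (173 left).
January has 31 days (142 left).
February has 28 days (114 left).
March has 31 days (83 left).
April has 30 days (53 left).
May has 31 days (22 left).
22 days into June → 22 June 1990.

22 June 1990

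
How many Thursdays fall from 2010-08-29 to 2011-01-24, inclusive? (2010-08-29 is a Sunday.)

21

2010-08-29 is a Sunday; the first Thursday on or after it is 2010-09-02 (4 days later).
From 2010-09-02 to 2011-01-24: 28 + 31 + 30 + 31 + 24 = 144 days (rest of September, October, November, December, January).
144 ÷ 7 = 20 full weeks with remainder 4, so 20 more Thursdays after the first → 21.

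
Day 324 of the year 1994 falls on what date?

20 November 1994

January has 31 days (324 − 31 = 293 remain).
February has 28 days (293 − 28 = 265 remain).
March has 31 days (265 − 31 = 234 remain).
April has 30 days (234 − 30 = 204 remain).
May has 31 days (204 − 31 = 173 remain).
June has 30 days (173 − 30 = 143 remain).
July has 31 days (143 − 31 = 112 remain).
August has 31 days (112 − 31 = 81 remain).
September has 30 days (81 − 30 = 51 remain).
October has 31 days (51 − 31 = 20 remain).
20 into November → November 20.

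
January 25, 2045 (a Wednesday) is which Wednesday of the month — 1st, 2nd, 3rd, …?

4th

Day 25 falls in week ⌈25/7⌉ of the month.
Days 1–7 hold the 1st Wednesday, 8–14 the 2nd, 15–21 the 3rd, 22–28 the 4th, 29–31 the 5th.
25 is in the range for the 4th.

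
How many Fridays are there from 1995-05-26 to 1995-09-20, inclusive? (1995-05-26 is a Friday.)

17

1995-05-26 is a Friday; the first Friday on or after it is 1995-05-26.
From 1995-05-26 to 1995-09-20: 5 + 30 + 31 + 31 + 20 = 117 days (rest of May, June, July, August, September).
117 ÷ 7 = 16 full weeks with remainder 5, so 16 more Fridays after the first → 17.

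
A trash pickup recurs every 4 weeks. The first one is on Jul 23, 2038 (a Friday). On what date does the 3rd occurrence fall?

The 3rd occurrence is 2 intervals after the first: 2 × 28 = 56 days after Jul 23, 2038.
Jul has 31 days — 8 days to the end of Jul leaves 48.
Aug has 31 days (17 left).
17 days into Sep → Sep 17, 2038.

Sep 17, 2038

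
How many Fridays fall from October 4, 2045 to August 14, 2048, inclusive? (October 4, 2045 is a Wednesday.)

150

October 4, 2045 is a Wednesday; the first Friday on or after it is October 6, 2045 (2 days later).
From October 6, 2045 to August 14, 2048: 86 + 365 + 365 + 227 = 1043 days (rest of 2045, 2046, 2047, to August 14, 2048 in 2048).
1043 ÷ 7 = 149 full weeks with remainder 0, so 149 more Fridays after the first → 150.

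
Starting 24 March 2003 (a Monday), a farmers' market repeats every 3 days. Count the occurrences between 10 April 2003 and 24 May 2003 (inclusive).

15

Occurrences land 3·i days after 24 March 2003 for i = 0, 1, 2, …
10 April 2003 is 17 days after the start; 17 ÷ 3 = 5 remainder 2; since the remainder is 2, round up to i = 6. First occurrence in the window: #7 on 11 April 2003 (6×3 = 18 days in).
24 May 2003 is 61 days after the start; 61 ÷ 3 = 20 remainder 1. Last occurrence in the window: #21 on 23 May 2003.
Occurrences #7 through #21: 15 in total.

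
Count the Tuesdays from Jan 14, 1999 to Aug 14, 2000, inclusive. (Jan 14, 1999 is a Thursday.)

82

Jan 14, 1999 is a Thursday; the first Tuesday on or after it is Jan 19, 1999 (5 days later).
From Jan 19, 1999 to Aug 14, 2000: 346 + 227 = 573 days (rest of 1999, to Aug 14, 2000 in 2000).
573 ÷ 7 = 81 full weeks with remainder 6, so 81 more Tuesdays after the first → 82.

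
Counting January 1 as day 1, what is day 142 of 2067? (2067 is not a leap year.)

May 22, 2067

Jan has 31 days (142 − 31 = 111 remain).
Feb has 28 days (111 − 28 = 83 remain).
Mar has 31 days (83 − 31 = 52 remain).
Apr has 30 days (52 − 30 = 22 remain).
22 into May → May 22.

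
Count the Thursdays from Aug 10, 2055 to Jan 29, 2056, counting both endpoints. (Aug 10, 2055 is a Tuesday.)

Aug 10, 2055 is a Tuesday; the first Thursday on or after it is Aug 12, 2055 (2 days later).
From Aug 12, 2055 to Jan 29, 2056: 19 + 30 + 31 + 30 + 31 + 29 = 170 days (rest of Aug, Sep, Oct, Nov, Dec, Jan).
170 ÷ 7 = 24 full weeks with remainder 2, so 24 more Thursdays after the first → 25.

25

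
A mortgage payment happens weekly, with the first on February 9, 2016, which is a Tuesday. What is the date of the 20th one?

The 20th occurrence is 19 intervals after the first: 19 × 7 = 133 days after February 9, 2016.
February has 29 days — 20 days to the end of February leaves 113.
March has 31 days (82 left).
April has 30 days (52 left).
May has 31 days (21 left).
21 days into June → June 21, 2016.

June 21, 2016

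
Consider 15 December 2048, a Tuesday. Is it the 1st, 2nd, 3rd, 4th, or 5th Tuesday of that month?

3rd

Day 15 falls in week ⌈15/7⌉ of the month.
Days 1–7 hold the 1st Tuesday, 8–14 the 2nd, 15–21 the 3rd, 22–28 the 4th, 29–31 the 5th.
15 is in the range for the 3rd.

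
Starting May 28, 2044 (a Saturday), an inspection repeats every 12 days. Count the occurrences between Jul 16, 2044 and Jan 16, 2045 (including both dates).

Occurrences land 12·i days after May 28, 2044 for i = 0, 1, 2, …
Jul 16, 2044 is 49 days after the start; 49 ÷ 12 = 4 remainder 1; since the remainder is 1, round up to i = 5. First occurrence in the window: #6 on Jul 27, 2044 (5×12 = 60 days in).
Jan 16, 2045 is 233 days after the start; 233 ÷ 12 = 19 remainder 5. Last occurrence in the window: #20 on Jan 11, 2045.
Occurrences #6 through #20: 15 in total.

15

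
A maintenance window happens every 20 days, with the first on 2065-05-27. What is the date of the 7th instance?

2065-09-24

The 7th occurrence is 6 intervals after the first: 6 × 20 = 120 days after 2065-05-27.
May has 31 days — 4 days to the end of May leaves 116.
June has 30 days (86 left).
July has 31 days (55 left).
August has 31 days (24 left).
24 days into September → 2065-09-24.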